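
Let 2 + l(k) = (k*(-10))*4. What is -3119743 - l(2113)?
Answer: -3035221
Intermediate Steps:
l(k) = -2 - 40*k (l(k) = -2 + (k*(-10))*4 = -2 - 10*k*4 = -2 - 40*k)
-3119743 - l(2113) = -3119743 - (-2 - 40*2113) = -3119743 - (-2 - 84520) = -3119743 - 1*(-84522) = -3119743 + 84522 = -3035221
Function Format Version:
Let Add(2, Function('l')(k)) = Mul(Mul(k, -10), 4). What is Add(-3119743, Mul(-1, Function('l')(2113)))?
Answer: -3035221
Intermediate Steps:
Function('l')(k) = Add(-2, Mul(-40, k)) (Function('l')(k) = Add(-2, Mul(Mul(k, -10), 4)) = Add(-2, Mul(Mul(-10, k), 4)) = Add(-2, Mul(-40, k)))
Add(-3119743, Mul(-1, Function('l')(2113))) = Add(-3119743, Mul(-1, Add(-2, Mul(-40, 2113)))) = Add(-3119743, Mul(-1, Add(-2, -84520))) = Add(-3119743, Mul(-1, -84522)) = Add(-3119743, 84522) = -3035221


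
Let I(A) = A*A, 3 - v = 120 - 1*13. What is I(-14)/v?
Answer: -49/26 ≈ -1.8846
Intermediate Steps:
v = -104 (v = 3 - (120 - 1*13) = 3 - (120 - 13) = 3 - 1*107 = 3 - 107 = -104)
I(A) = A²
I(-14)/v = (-14)²/(-104) = 196*(-1/104) = -49/26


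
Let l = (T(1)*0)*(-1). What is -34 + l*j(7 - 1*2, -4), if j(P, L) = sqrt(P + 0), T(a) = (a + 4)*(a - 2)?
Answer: -34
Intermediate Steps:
T(a) = (-2 + a)*(4 + a) (T(a) = (4 + a)*(-2 + a) = (-2 + a)*(4 + a))
l = 0 (l = ((-8 + 1**2 + 2*1)*0)*(-1) = ((-8 + 1 + 2)*0)*(-1) = -5*0*(-1) = 0*(-1) = 0)
j(P, L) = sqrt(P)
-34 + l*j(7 - 1*2, -4) = -34 + 0*sqrt(7 - 1*2) = -34 + 0*sqrt(7 - 2) = -34 + 0*sqrt(5) = -34 + 0 = -34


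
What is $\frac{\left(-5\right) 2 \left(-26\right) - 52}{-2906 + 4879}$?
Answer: $\frac{208}{1973} \approx 0.10542$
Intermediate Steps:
$\frac{\left(-5\right) 2 \left(-26\right) - 52}{-2906 + 4879} = \frac{\left(-10\right) \left(-26\right) - 52}{1973} = \left(260 - 52\right) \frac{1}{1973} = 208 \cdot \frac{1}{1973} = \frac{208}{1973}$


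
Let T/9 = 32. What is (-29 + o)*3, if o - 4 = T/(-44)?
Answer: -1041/11 ≈ -94.636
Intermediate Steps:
T = 288 (T = 9*32 = 288)
o = -28/11 (o = 4 + 288/(-44) = 4 + 288*(-1/44) = 4 - 72/11 = -28/11 ≈ -2.5455)
(-29 + o)*3 = (-29 - 28/11)*3 = -347/11*3 = -1041/11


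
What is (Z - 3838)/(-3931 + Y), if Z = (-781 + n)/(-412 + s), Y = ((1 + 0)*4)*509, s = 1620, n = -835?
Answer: 115948/57229 ≈ 2.0260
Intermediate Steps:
Y = 2036 (Y = (1*4)*509 = 4*509 = 2036)
Z = -202/151 (Z = (-781 - 835)/(-412 + 1620) = -1616/1208 = -1616*1/1208 = -202/151 ≈ -1.3377)
(Z - 3838)/(-3931 + Y) = (-202/151 - 3838)/(-3931 + 2036) = -579740/151/(-1895) = -579740/151*(-1/1895) = 115948/57229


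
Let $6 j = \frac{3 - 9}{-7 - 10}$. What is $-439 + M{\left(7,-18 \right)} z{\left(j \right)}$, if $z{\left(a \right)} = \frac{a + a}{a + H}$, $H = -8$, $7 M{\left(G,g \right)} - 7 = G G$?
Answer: $- \frac{59281}{135} \approx -439.12$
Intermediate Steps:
$M{\left(G,g \right)} = 1 + \frac{G^{2}}{7}$ ($M{\left(G,g \right)} = 1 + \frac{G G}{7} = 1 + \frac{G^{2}}{7}$)
$j = \frac{1}{17}$ ($j = \frac{\left(3 - 9\right) \frac{1}{-7 - 10}}{6} = \frac{\left(-6\right) \frac{1}{-17}}{6} = \frac{\left(-6\right) \left(- \frac{1}{17}\right)}{6} = \frac{1}{6} \cdot \frac{6}{17} = \frac{1}{17} \approx 0.058824$)
$z{\left(a \right)} = \frac{2 a}{-8 + a}$ ($z{\left(a \right)} = \frac{a + a}{a - 8} = \frac{2 a}{-8 + a}$)
$-439 + M{\left(7,-18 \right)} z{\left(j \right)} = -439 + \left(1 + \frac{7^{2}}{7}\right) 2 \cdot \frac{1}{17} \frac{1}{-8 + \frac{1}{17}} = -439 + \left(1 + \frac{1}{7} \cdot 49\right) 2 \cdot \frac{1}{17} \frac{1}{- \frac{135}{17}} = -439 + \left(1 + 7\right) 2 \cdot \frac{1}{17} \left(- \frac{17}{135}\right) = -439 + 8 \left(- \frac{2}{135}\right) = -439 - \frac{16}{135} = - \frac{59281}{135}$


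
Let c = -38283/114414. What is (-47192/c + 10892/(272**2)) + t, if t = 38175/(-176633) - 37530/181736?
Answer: 133575278853959908276279/947077128369015616 ≈ 1.4104e+5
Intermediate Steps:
t = -6783404145/16050287444 (t = 38175*(-1/176633) - 37530*1/181736 = -38175/176633 - 18765/90868 = -6783404145/16050287444 ≈ -0.42263)
c = -12761/38138 (c = -38283*1/114414 = -12761/38138 ≈ -0.33460)
(-47192/c + 10892/(272**2)) + t = (-47192/(-12761/38138) + 10892/(272**2)) - 6783404145/16050287444 = (-47192*(-38138/12761) + 10892/73984) - 6783404145/16050287444 = (1799808496/12761 + 10892*(1/73984)) - 6783404145/16050287444 = (1799808496/12761 + 2723/18496) - 6783404145/16050287444 = 33289292690219/236027456 - 6783404145/16050287444 = 133575278853959908276279/947077128369015616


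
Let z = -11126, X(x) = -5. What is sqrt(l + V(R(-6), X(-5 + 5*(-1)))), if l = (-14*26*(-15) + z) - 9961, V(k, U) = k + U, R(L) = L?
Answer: I*sqrt(15638) ≈ 125.05*I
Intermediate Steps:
V(k, U) = U + k
l = -15627 (l = (-14*26*(-15) - 11126) - 9961 = (-364*(-15) - 11126) - 9961 = (5460 - 11126) - 9961 = -5666 - 9961 = -15627)
sqrt(l + V(R(-6), X(-5 + 5*(-1)))) = sqrt(-15627 + (-5 - 6)) = sqrt(-15627 - 11) = sqrt(-15638) = I*sqrt(15638)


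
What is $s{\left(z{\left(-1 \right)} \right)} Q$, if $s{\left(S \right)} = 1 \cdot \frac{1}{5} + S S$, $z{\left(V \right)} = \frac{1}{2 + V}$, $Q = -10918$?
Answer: $- \frac{65508}{5} \approx -13102.0$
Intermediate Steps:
$s{\left(S \right)} = \frac{1}{5} + S^{2}$ ($s{\left(S \right)} = 1 \cdot \frac{1}{5} + S^{2} = \frac{1}{5} + S^{2}$)
$s{\left(z{\left(-1 \right)} \right)} Q = \left(\frac{1}{5} + \left(\frac{1}{2 - 1}\right)^{2}\right) \left(-10918\right) = \left(\frac{1}{5} + \left(1^{-1}\right)^{2}\right) \left(-10918\right) = \left(\frac{1}{5} + 1^{2}\right) \left(-10918\right) = \left(\frac{1}{5} + 1\right) \left(-10918\right) = \frac{6}{5} \left(-10918\right) = - \frac{65508}{5}$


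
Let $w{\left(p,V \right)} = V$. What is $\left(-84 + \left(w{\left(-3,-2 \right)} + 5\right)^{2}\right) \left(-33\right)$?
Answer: $2475$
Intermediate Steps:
$\left(-84 + \left(w{\left(-3,-2 \right)} + 5\right)^{2}\right) \left(-33\right) = \left(-84 + \left(-2 + 5\right)^{2}\right) \left(-33\right) = \left(-84 + 3^{2}\right) \left(-33\right) = \left(-84 + 9\right) \left(-33\right) = \left(-75\right) \left(-33\right) = 2475$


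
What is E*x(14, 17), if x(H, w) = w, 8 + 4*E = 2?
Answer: -51/2 ≈ -25.500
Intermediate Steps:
E = -3/2 (E = -2 + (¼)*2 = -2 + ½ = -3/2 ≈ -1.5000)
E*x(14, 17) = -3/2*17 = -51/2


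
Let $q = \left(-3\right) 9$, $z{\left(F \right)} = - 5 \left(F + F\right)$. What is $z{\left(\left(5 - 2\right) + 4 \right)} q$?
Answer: $1890$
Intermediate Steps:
$z{\left(F \right)} = - 10 F$ ($z{\left(F \right)} = - 5 \cdot 2 F = - 10 F$)
$q = -27$
$z{\left(\left(5 - 2\right) + 4 \right)} q = - 10 \left(\left(5 - 2\right) + 4\right) \left(-27\right) = - 10 \left(3 + 4\right) \left(-27\right) = \left(-10\right) 7 \left(-27\right) = \left(-70\right) \left(-27\right) = 1890$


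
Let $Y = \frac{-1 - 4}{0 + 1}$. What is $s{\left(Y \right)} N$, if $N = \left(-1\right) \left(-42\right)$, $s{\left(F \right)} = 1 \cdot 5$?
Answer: $210$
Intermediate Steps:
$Y = -5$ ($Y = - \frac{5}{1} = \left(-5\right) 1 = -5$)
$s{\left(F \right)} = 5$
$N = 42$
$s{\left(Y \right)} N = 5 \cdot 42 = 210$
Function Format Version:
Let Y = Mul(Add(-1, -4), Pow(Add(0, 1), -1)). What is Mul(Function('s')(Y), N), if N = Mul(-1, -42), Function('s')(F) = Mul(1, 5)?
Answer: 210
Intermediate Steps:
Y = -5 (Y = Mul(-5, Pow(1, -1)) = Mul(-5, 1) = -5)
Function('s')(F) = 5
N = 42
Mul(Function('s')(Y), N) = Mul(5, 42) = 210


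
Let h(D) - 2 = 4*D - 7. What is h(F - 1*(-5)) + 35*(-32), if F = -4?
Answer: -1121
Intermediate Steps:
h(D) = -5 + 4*D (h(D) = 2 + (4*D - 7) = 2 + (-7 + 4*D) = -5 + 4*D)
h(F - 1*(-5)) + 35*(-32) = (-5 + 4*(-4 - 1*(-5))) + 35*(-32) = (-5 + 4*(-4 + 5)) - 1120 = (-5 + 4*1) - 1120 = (-5 + 4) - 1120 = -1 - 1120 = -1121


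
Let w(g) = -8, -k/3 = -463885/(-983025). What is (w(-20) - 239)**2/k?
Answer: -43095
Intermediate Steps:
k = -361/255 (k = -(-1391655)/(-983025) = -(-1391655)*(-1)/983025 = -3*361/765 = -361/255 ≈ -1.4157)
(w(-20) - 239)**2/k = (-8 - 239)**2/(-361/255) = (-247)**2*(-255/361) = 61009*(-255/361) = -43095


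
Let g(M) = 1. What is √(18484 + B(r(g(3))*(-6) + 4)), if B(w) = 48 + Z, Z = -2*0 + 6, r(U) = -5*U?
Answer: √18538 ≈ 136.15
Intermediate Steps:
Z = 6 (Z = 0 + 6 = 6)
B(w) = 54 (B(w) = 48 + 6 = 54)
√(18484 + B(r(g(3))*(-6) + 4)) = √(18484 + 54) = √18538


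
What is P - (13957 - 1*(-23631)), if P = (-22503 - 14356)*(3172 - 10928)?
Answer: 285840816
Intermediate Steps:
P = 285878404 (P = -36859*(-7756) = 285878404)
P - (13957 - 1*(-23631)) = 285878404 - (13957 - 1*(-23631)) = 285878404 - (13957 + 23631) = 285878404 - 1*37588 = 285878404 - 37588 = 285840816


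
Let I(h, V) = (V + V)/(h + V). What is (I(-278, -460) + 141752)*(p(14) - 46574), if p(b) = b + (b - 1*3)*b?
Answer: -2427356228888/369 ≈ -6.5782e+9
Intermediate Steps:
I(h, V) = 2*V/(V + h) (I(h, V) = (2*V)/(V + h) = 2*V/(V + h))
p(b) = b + b*(-3 + b) (p(b) = b + (b - 3)*b = b + (-3 + b)*b = b + b*(-3 + b))
(I(-278, -460) + 141752)*(p(14) - 46574) = (2*(-460)/(-460 - 278) + 141752)*(14*(-2 + 14) - 46574) = (2*(-460)/(-738) + 141752)*(14*12 - 46574) = (2*(-460)*(-1/738) + 141752)*(168 - 46574) = (460/369 + 141752)*(-46406) = (52306948/369)*(-46406) = -2427356228888/369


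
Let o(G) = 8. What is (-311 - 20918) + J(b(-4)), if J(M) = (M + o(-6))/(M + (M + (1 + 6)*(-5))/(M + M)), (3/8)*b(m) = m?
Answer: -34751361/1637 ≈ -21229.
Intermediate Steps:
b(m) = 8*m/3
J(M) = (8 + M)/(M + (-35 + M)/(2*M)) (J(M) = (M + 8)/(M + (M + (1 + 6)*(-5))/(M + M)) = (8 + M)/(M + (M + 7*(-5))/((2*M))) = (8 + M)/(M + (M - 35)*(1/(2*M))) = (8 + M)/(M + (-35 + M)*(1/(2*M))) = (8 + M)/(M + (-35 + M)/(2*M)))
(-311 - 20918) + J(b(-4)) = (-311 - 20918) + 2*((8/3)*(-4))*(8 + (8/3)*(-4))/(-35 + (8/3)*(-4) + 2*((8/3)*(-4))**2) = -21229 + 2*(-32/3)*(8 - 32/3)/(-35 - 32/3 + 2*(-32/3)**2) = -21229 + 2*(-32/3)*(-8/3)/(-35 - 32/3 + 2*(1024/9)) = -21229 + 2*(-32/3)*(-8/3)/(-35 - 32/3 + 2048/9) = -21229 + 2*(-32/3)*(-8/3)/(1637/9) = -21229 + 2*(-32/3)*(9/1637)*(-8/3) = -21229 + 512/1637 = -34751361/1637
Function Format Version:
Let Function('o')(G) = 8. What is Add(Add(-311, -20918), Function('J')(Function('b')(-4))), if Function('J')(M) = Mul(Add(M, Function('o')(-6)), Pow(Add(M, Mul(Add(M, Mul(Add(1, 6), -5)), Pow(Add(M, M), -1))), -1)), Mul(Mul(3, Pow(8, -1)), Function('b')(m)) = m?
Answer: Rational(-34751361, 1637) ≈ -21229.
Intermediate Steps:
Function('b')(m) = Mul(Rational(8, 3), m)
Function('J')(M) = Mul(Pow(Add(M, Mul(Rational(1, 2), Pow(M, -1), Add(-35, M))), -1), Add(8, M)) (Function('J')(M) = Mul(Add(M, 8), Pow(Add(M, Mul(Add(M, Mul(Add(1, 6), -5)), Pow(Add(M, M), -1))), -1)) = Mul(Add(8, M), Pow(Add(M, Mul(Add(M, Mul(7, -5)), Pow(Mul(2, M), -1))), -1)) = Mul(Add(8, M), Pow(Add(M, Mul(Add(M, -35), Mul(Rational(1, 2), Pow(M, -1)))), -1)) = Mul(Add(8, M), Pow(Add(M, Mul(Add(-35, M), Mul(Rational(1, 2), Pow(M, -1)))), -1)) = Mul(Add(8, M), Pow(Add(M, Mul(Rational(1, 2), Pow(M, -1), Add(-35, M))), -1)) = Mul(Pow(Add(M, Mul(Rational(1, 2), Pow(M, -1), Add(-35, M))), -1), Add(8, M)))
Add(Add(-311, -20918), Function('J')(Function('b')(-4))) = Add(Add(-311, -20918), Mul(2, Mul(Rational(8, 3), -4), Pow(Add(-35, Mul(Rational(8, 3), -4), Mul(2, Pow(Mul(Rational(8, 3), -4), 2))), -1), Add(8, Mul(Rational(8, 3), -4)))) = Add(-21229, Mul(2, Rational(-32, 3), Pow(Add(-35, Rational(-32, 3), Mul(2, Pow(Rational(-32, 3), 2))), -1), Add(8, Rational(-32, 3)))) = Add(-21229, Mul(2, Rational(-32, 3), Pow(Add(-35, Rational(-32, 3), Mul(2, Rational(1024, 9))), -1), Rational(-8, 3))) = Add(-21229, Mul(2, Rational(-32, 3), Pow(Add(-35, Rational(-32, 3), Rational(2048, 9)), -1), Rational(-8, 3))) = Add(-21229, Mul(2, Rational(-32, 3), Pow(Rational(1637, 9), -1), Rational(-8, 3))) = Add(-21229, Mul(2, Rational(-32, 3), Rational(9, 1637), Rational(-8, 3))) = Add(-21229, Rational(512, 1637)) = Rational(-34751361, 1637)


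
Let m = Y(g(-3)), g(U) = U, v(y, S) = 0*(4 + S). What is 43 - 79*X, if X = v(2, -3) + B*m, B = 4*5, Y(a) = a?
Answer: 4783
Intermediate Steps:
v(y, S) = 0
m = -3
B = 20
X = -60 (X = 0 + 20*(-3) = 0 - 60 = -60)
43 - 79*X = 43 - 79*(-60) = 43 + 4740 = 4783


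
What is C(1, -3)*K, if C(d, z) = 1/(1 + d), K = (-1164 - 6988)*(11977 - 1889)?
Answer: -41118688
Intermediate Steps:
K = -82237376 (K = -8152*10088 = -82237376)
C(1, -3)*K = -82237376/(1 + 1) = -82237376/2 = (½)*(-82237376) = -41118688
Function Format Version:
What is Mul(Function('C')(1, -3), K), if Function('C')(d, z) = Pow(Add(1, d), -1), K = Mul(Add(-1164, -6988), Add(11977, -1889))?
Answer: -41118688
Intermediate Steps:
K = -82237376 (K = Mul(-8152, 10088) = -82237376)
Mul(Function('C')(1, -3), K) = Mul(Pow(Add(1, 1), -1), -82237376) = Mul(Pow(2, -1), -82237376) = Mul(Rational(1, 2), -82237376) = -41118688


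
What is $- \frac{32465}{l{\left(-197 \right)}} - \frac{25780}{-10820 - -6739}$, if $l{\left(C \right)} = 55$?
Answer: $- \frac{2383123}{4081} \approx -583.96$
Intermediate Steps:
$- \frac{32465}{l{\left(-197 \right)}} - \frac{25780}{-10820 - -6739} = - \frac{32465}{55} - \frac{25780}{-10820 - -6739} = \left(-32465\right) \frac{1}{55} - \frac{25780}{-10820 + 6739} = - \frac{6493}{11} - \frac{25780}{-4081} = - \frac{6493}{11} - - \frac{25780}{4081} = - \frac{6493}{11} + \frac{25780}{4081} = - \frac{2383123}{4081}$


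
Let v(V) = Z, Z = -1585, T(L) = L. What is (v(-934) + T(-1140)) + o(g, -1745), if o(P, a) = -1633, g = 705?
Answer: -4358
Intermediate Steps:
v(V) = -1585
(v(-934) + T(-1140)) + o(g, -1745) = (-1585 - 1140) - 1633 = -2725 - 1633 = -4358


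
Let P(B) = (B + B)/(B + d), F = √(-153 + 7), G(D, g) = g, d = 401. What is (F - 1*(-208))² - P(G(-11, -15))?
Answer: 8321789/193 + 416*I*√146 ≈ 43118.0 + 5026.5*I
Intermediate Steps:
F = I*√146 (F = √(-146) = I*√146 ≈ 12.083*I)
P(B) = 2*B/(401 + B) (P(B) = (B + B)/(B + 401) = (2*B)/(401 + B) = 2*B/(401 + B))
(F - 1*(-208))² - P(G(-11, -15)) = (I*√146 - 1*(-208))² - 2*(-15)/(401 - 15) = (I*√146 + 208)² - 2*(-15)/386 = (208 + I*√146)² - 2*(-15)/386 = (208 + I*√146)² - 1*(-15/193) = (208 + I*√146)² + 15/193 = 15/193 + (208 + I*√146)²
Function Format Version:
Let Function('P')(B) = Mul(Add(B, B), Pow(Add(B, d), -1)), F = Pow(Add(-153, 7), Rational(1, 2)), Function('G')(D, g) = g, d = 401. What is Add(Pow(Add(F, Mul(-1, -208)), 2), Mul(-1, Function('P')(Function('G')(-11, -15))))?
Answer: Add(Rational(8321789, 193), Mul(416, I, Pow(146, Rational(1, 2)))) ≈ Add(43118., Mul(5026.5, I))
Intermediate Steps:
F = Mul(I, Pow(146, Rational(1, 2))) (F = Pow(-146, Rational(1, 2)) = Mul(I, Pow(146, Rational(1, 2))) ≈ Mul(12.083, I))
Function('P')(B) = Mul(2, B, Pow(Add(401, B), -1)) (Function('P')(B) = Mul(Add(B, B), Pow(Add(B, 401), -1)) = Mul(Mul(2, B), Pow(Add(401, B), -1)) = Mul(2, B, Pow(Add(401, B), -1)))
Add(Pow(Add(F, Mul(-1, -208)), 2), Mul(-1, Function('P')(Function('G')(-11, -15)))) = Add(Pow(Add(Mul(I, Pow(146, Rational(1, 2))), Mul(-1, -208)), 2), Mul(-1, Mul(2, -15, Pow(Add(401, -15), -1)))) = Add(Pow(Add(Mul(I, Pow(146, Rational(1, 2))), 208), 2), Mul(-1, Mul(2, -15, Pow(386, -1)))) = Add(Pow(Add(208, Mul(I, Pow(146, Rational(1, 2)))), 2), Mul(-1, Mul(2, -15, Rational(1, 386)))) = Add(Pow(Add(208, Mul(I, Pow(146, Rational(1, 2)))), 2), Mul(-1, Rational(-15, 193))) = Add(Pow(Add(208, Mul(I, Pow(146, Rational(1, 2)))), 2), Rational(15, 193)) = Add(Rational(15, 193), Pow(Add(208, Mul(I, Pow(146, Rational(1, 2)))), 2))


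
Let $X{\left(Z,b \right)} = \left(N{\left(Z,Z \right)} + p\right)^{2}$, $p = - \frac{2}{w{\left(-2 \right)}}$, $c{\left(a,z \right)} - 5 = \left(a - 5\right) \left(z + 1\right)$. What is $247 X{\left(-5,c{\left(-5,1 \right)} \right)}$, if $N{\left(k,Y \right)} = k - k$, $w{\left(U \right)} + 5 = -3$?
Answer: $\frac{247}{16} \approx 15.438$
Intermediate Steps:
$w{\left(U \right)} = -8$ ($w{\left(U \right)} = -5 - 3 = -8$)
$N{\left(k,Y \right)} = 0$
$c{\left(a,z \right)} = 5 + \left(1 + z\right) \left(-5 + a\right)$ ($c{\left(a,z \right)} = 5 + \left(a - 5\right) \left(z + 1\right) = 5 + \left(-5 + a\right) \left(1 + z\right) = 5 + \left(1 + z\right) \left(-5 + a\right)$)
$p = \frac{1}{4}$ ($p = - \frac{2}{-8} = \left(-2\right) \left(- \frac{1}{8}\right) = \frac{1}{4} \approx 0.25$)
$X{\left(Z,b \right)} = \frac{1}{16}$ ($X{\left(Z,b \right)} = \left(0 + \frac{1}{4}\right)^{2} = \left(\frac{1}{4}\right)^{2} = \frac{1}{16}$)
$247 X{\left(-5,c{\left(-5,1 \right)} \right)} = 247 \cdot \frac{1}{16} = \frac{247}{16}$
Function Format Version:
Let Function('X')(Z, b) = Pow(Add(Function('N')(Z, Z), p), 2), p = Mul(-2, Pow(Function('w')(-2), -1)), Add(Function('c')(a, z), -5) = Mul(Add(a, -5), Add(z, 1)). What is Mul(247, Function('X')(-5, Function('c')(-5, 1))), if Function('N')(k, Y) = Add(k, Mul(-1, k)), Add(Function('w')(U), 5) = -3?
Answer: Rational(247, 16) ≈ 15.438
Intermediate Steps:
Function('w')(U) = -8 (Function('w')(U) = Add(-5, -3) = -8)
Function('N')(k, Y) = 0
Function('c')(a, z) = Add(5, Mul(Add(1, z), Add(-5, a))) (Function('c')(a, z) = Add(5, Mul(Add(a, -5), Add(z, 1))) = Add(5, Mul(Add(-5, a), Add(1, z))) = Add(5, Mul(Add(1, z), Add(-5, a))))
p = Rational(1, 4) (p = Mul(-2, Pow(-8, -1)) = Mul(-2, Rational(-1, 8)) = Rational(1, 4) ≈ 0.25000)
Function('X')(Z, b) = Rational(1, 16) (Function('X')(Z, b) = Pow(Add(0, Rational(1, 4)), 2) = Pow(Rational(1, 4), 2) = Rational(1, 16))
Mul(247, Function('X')(-5, Function('c')(-5, 1))) = Mul(247, Rational(1, 16)) = Rational(247, 16)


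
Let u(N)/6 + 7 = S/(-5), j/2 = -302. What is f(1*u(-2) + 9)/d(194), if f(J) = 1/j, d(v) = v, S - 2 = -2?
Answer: -1/117176 ≈ -8.5342e-6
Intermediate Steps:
j = -604 (j = 2*(-302) = -604)
S = 0 (S = 2 - 2 = 0)
u(N) = -42 (u(N) = -42 + 6*(0/(-5)) = -42 + 6*(0*(-⅕)) = -42 + 6*0 = -42 + 0 = -42)
f(J) = -1/604 (f(J) = 1/(-604) = -1/604)
f(1*u(-2) + 9)/d(194) = -1/604/194 = -1/604*1/194 = -1/117176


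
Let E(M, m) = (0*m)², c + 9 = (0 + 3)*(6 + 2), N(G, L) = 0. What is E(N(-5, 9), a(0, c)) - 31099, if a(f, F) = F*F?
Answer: -31099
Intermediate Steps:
c = 15 (c = -9 + (0 + 3)*(6 + 2) = -9 + 3*8 = -9 + 24 = 15)
a(f, F) = F²
E(M, m) = 0 (E(M, m) = 0² = 0)
E(N(-5, 9), a(0, c)) - 31099 = 0 - 31099 = -31099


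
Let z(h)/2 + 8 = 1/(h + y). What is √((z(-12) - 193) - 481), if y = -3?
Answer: 4*I*√9705/15 ≈ 26.27*I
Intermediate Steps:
z(h) = -16 + 2/(-3 + h) (z(h) = -16 + 2/(h - 3) = -16 + 2/(-3 + h))
√((z(-12) - 193) - 481) = √((2*(25 - 8*(-12))/(-3 - 12) - 193) - 481) = √((2*(25 + 96)/(-15) - 193) - 481) = √((2*(-1/15)*121 - 193) - 481) = √((-242/15 - 193) - 481) = √(-3137/15 - 481) = √(-10352/15) = 4*I*√9705/15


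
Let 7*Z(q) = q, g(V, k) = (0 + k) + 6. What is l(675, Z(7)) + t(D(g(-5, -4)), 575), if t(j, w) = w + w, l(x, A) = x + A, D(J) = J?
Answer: 1826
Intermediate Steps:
g(V, k) = 6 + k (g(V, k) = k + 6 = 6 + k)
Z(q) = q/7
l(x, A) = A + x
t(j, w) = 2*w
l(675, Z(7)) + t(D(g(-5, -4)), 575) = ((⅐)*7 + 675) + 2*575 = (1 + 675) + 1150 = 676 + 1150 = 1826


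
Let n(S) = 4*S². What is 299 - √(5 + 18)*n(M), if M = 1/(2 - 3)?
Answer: 299 - 4*√23 ≈ 279.82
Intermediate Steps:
M = -1 (M = 1/(-1) = -1)
299 - √(5 + 18)*n(M) = 299 - √(5 + 18)*4*(-1)² = 299 - √23*4*1 = 299 - √23*4 = 299 - 4*√23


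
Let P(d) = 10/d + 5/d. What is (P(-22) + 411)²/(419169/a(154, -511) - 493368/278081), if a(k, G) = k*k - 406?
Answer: 88033754573185365/8475043813126 ≈ 10387.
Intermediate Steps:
a(k, G) = -406 + k² (a(k, G) = k² - 406 = -406 + k²)
P(d) = 15/d
(P(-22) + 411)²/(419169/a(154, -511) - 493368/278081) = (15/(-22) + 411)²/(419169/(-406 + 154²) - 493368/278081) = (15*(-1/22) + 411)²/(419169/(-406 + 23716) - 493368*1/278081) = (-15/22 + 411)²/(419169/23310 - 493368/278081) = (9027/22)²/(419169*(1/23310) - 493368/278081) = 81486729/(484*(139723/7770 - 493368/278081)) = 81486729/(484*(35020842203/2160689370)) = (81486729/484)*(2160689370/35020842203) = 88033754573185365/8475043813126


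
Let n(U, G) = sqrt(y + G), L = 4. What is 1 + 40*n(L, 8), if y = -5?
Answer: 1 + 40*sqrt(3) ≈ 70.282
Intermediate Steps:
n(U, G) = sqrt(-5 + G)
1 + 40*n(L, 8) = 1 + 40*sqrt(-5 + 8) = 1 + 40*sqrt(3)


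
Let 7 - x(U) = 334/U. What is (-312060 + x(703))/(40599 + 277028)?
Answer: -219373593/223291781 ≈ -0.98245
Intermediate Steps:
x(U) = 7 - 334/U
(-312060 + x(703))/(40599 + 277028) = (-312060 + (7 - 334/703))/(40599 + 277028) = (-312060 + (7 - 334*1/703))/317627 = (-312060 + (7 - 334/703))*(1/317627) = (-312060 + 4587/703)*(1/317627) = -219373593/703*1/317627 = -219373593/223291781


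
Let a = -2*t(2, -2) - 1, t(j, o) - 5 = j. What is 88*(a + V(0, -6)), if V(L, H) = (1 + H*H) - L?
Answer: 1936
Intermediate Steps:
t(j, o) = 5 + j
a = -15 (a = -2*(5 + 2) - 1 = -2*7 - 1 = -14 - 1 = -15)
V(L, H) = 1 + H² - L (V(L, H) = (1 + H²) - L = 1 + H² - L)
88*(a + V(0, -6)) = 88*(-15 + (1 + (-6)² - 1*0)) = 88*(-15 + (1 + 36 + 0)) = 88*(-15 + 37) = 88*22 = 1936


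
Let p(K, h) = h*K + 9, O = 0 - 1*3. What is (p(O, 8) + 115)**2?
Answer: 10000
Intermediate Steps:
O = -3 (O = 0 - 3 = -3)
p(K, h) = 9 + K*h (p(K, h) = K*h + 9 = 9 + K*h)
(p(O, 8) + 115)**2 = ((9 - 3*8) + 115)**2 = ((9 - 24) + 115)**2 = (-15 + 115)**2 = 100**2 = 10000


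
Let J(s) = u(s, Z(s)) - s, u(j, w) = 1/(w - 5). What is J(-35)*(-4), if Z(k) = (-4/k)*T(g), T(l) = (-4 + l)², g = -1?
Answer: -2072/15 ≈ -138.13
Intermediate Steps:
Z(k) = -100/k (Z(k) = (-4/k)*(-4 - 1)² = -4/k*(-5)² = -4/k*25 = -100/k)
u(j, w) = 1/(-5 + w)
J(s) = 1/(-5 - 100/s) - s
J(-35)*(-4) = ((⅕)*(-35)*(-101 - 5*(-35))/(20 - 35))*(-4) = ((⅕)*(-35)*(-101 + 175)/(-15))*(-4) = ((⅕)*(-35)*(-1/15)*74)*(-4) = (518/15)*(-4) = -2072/15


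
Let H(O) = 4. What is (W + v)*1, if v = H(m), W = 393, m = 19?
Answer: 397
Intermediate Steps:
v = 4
(W + v)*1 = (393 + 4)*1 = 397*1 = 397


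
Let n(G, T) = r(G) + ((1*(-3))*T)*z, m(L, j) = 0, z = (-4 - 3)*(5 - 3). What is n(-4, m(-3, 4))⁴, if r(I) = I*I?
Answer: 65536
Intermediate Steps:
r(I) = I²
z = -14 (z = -7*2 = -14)
n(G, T) = G² + 42*T (n(G, T) = G² + ((1*(-3))*T)*(-14) = G² - 3*T*(-14) = G² + 42*T)
n(-4, m(-3, 4))⁴ = ((-4)² + 42*0)⁴ = (16 + 0)⁴ = 16⁴ = 65536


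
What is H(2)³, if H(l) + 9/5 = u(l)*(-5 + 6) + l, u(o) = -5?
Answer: -13824/125 ≈ -110.59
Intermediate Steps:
H(l) = -34/5 + l (H(l) = -9/5 + (-5*(-5 + 6) + l) = -9/5 + (-5*1 + l) = -9/5 + (-5 + l) = -34/5 + l)
H(2)³ = (-34/5 + 2)³ = (-24/5)³ = -13824/125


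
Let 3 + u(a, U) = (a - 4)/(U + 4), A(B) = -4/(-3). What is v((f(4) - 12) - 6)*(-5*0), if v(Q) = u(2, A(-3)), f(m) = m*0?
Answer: 0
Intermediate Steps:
f(m) = 0
A(B) = 4/3 (A(B) = -4*(-⅓) = 4/3)
u(a, U) = -3 + (-4 + a)/(4 + U) (u(a, U) = -3 + (a - 4)/(U + 4) = -3 + (-4 + a)/(4 + U))
v(Q) = -27/8 (v(Q) = (-16 + 2 - 3*4/3)/(4 + 4/3) = (-16 + 2 - 4)/(16/3) = (3/16)*(-18) = -27/8)
v((f(4) - 12) - 6)*(-5*0) = -(-135)*0/8 = -27/8*0 = 0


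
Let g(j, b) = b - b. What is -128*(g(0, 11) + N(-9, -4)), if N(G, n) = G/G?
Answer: -128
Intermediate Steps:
g(j, b) = 0
N(G, n) = 1
-128*(g(0, 11) + N(-9, -4)) = -128*(0 + 1) = -128*1 = -128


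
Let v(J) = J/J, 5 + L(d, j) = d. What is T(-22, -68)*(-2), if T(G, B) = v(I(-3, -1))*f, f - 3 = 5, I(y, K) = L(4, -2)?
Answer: -16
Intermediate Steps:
L(d, j) = -5 + d
I(y, K) = -1 (I(y, K) = -5 + 4 = -1)
v(J) = 1
f = 8 (f = 3 + 5 = 8)
T(G, B) = 8 (T(G, B) = 1*8 = 8)
T(-22, -68)*(-2) = 8*(-2) = -16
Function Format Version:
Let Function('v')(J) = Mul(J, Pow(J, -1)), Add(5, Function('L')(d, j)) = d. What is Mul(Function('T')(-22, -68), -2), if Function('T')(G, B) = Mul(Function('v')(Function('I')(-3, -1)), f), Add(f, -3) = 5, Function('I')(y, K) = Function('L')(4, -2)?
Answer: -16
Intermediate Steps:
Function('L')(d, j) = Add(-5, d)
Function('I')(y, K) = -1 (Function('I')(y, K) = Add(-5, 4) = -1)
Function('v')(J) = 1
f = 8 (f = Add(3, 5) = 8)
Function('T')(G, B) = 8 (Function('T')(G, B) = Mul(1, 8) = 8)
Mul(Function('T')(-22, -68), -2) = Mul(8, -2) = -16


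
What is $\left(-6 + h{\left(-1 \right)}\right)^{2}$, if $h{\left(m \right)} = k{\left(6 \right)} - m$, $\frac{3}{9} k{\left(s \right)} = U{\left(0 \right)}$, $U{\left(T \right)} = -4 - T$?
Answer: $289$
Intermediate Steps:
$k{\left(s \right)} = -12$ ($k{\left(s \right)} = 3 \left(-4 - 0\right) = 3 \left(-4 + 0\right) = 3 \left(-4\right) = -12$)
$h{\left(m \right)} = -12 - m$
$\left(-6 + h{\left(-1 \right)}\right)^{2} = \left(-6 - 11\right)^{2} = \left(-17\right)^{2} = 289$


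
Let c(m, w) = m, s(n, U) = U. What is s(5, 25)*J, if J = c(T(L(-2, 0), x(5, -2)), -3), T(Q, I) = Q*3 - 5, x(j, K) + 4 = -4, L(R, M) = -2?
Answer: -275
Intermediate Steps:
x(j, K) = -8 (x(j, K) = -4 - 4 = -8)
T(Q, I) = -5 + 3*Q (T(Q, I) = 3*Q - 5 = -5 + 3*Q)
J = -11 (J = -5 + 3*(-2) = -5 - 6 = -11)
s(5, 25)*J = 25*(-11) = -275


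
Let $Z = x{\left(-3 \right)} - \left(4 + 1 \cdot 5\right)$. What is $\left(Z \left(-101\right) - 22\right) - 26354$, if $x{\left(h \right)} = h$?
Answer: $-25164$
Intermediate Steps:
$Z = -12$ ($Z = -3 - \left(4 + 1 \cdot 5\right) = -3 - \left(4 + 5\right) = -3 - 9 = -12$)
$\left(Z \left(-101\right) - 22\right) - 26354 = \left(\left(-12\right) \left(-101\right) - 22\right) - 26354 = \left(1212 - 22\right) - 26354 = 1190 - 26354 = -25164$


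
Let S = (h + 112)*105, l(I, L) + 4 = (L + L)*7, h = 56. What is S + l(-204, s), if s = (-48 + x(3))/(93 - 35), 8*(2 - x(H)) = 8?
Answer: 511115/29 ≈ 17625.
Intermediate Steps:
x(H) = 1 (x(H) = 2 - ⅛*8 = 2 - 1 = 1)
s = -47/58 (s = (-48 + 1)/(93 - 35) = -47/58 ≈ -0.81034)
l(I, L) = -4 + 14*L (l(I, L) = -4 + (L + L)*7 = -4 + (2*L)*7 = -4 + 14*L)
S = 17640 (S = (56 + 112)*105 = 168*105 = 17640)
S + l(-204, s) = 17640 + (-4 + 14*(-47/58)) = 17640 + (-4 - 329/29) = 17640 - 445/29 = 511115/29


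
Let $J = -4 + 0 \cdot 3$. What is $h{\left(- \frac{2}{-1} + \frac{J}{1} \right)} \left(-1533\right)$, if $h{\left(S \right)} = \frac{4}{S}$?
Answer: $3066$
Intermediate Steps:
$J = -4$ ($J = -4 + 0 = -4$)
$h{\left(- \frac{2}{-1} + \frac{J}{1} \right)} \left(-1533\right) = \frac{4}{- \frac{2}{-1} - \frac{4}{1}} \left(-1533\right) = \frac{4}{\left(-2\right) \left(-1\right) - 4} \left(-1533\right) = \frac{4}{2 - 4} \left(-1533\right) = \frac{4}{-2} \left(-1533\right) = 4 \left(- \frac{1}{2}\right) \left(-1533\right) = \left(-2\right) \left(-1533\right) = 3066$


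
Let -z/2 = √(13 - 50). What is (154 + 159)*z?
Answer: -626*I*√37 ≈ -3807.8*I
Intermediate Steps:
z = -2*I*√37 (z = -2*√(13 - 50) = -2*I*√37 ≈ -12.166*I)
(154 + 159)*z = (154 + 159)*(-2*I*√37) = 313*(-2*I*√37) = -626*I*√37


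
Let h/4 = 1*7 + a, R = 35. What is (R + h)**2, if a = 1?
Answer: 4489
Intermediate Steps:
h = 32 (h = 4*(1*7 + 1) = 4*(7 + 1) = 4*8 = 32)
(R + h)**2 = (35 + 32)**2 = 67**2 = 4489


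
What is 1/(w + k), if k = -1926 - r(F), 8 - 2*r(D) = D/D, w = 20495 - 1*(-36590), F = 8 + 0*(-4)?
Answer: 2/110311 ≈ 1.8131e-5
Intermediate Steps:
F = 8 (F = 8 + 0 = 8)
w = 57085 (w = 20495 + 36590 = 57085)
r(D) = 7/2 (r(D) = 4 - D/(2*D) = 4 - 1/2*1 = 4 - 1/2 = 7/2)
k = -3859/2 (k = -1926 - 1*7/2 = -1926 - 7/2 = -3859/2 ≈ -1929.5)
1/(w + k) = 1/(57085 - 3859/2) = 1/(110311/2) = 2/110311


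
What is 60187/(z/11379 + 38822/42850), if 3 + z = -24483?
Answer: -4891098059675/101244927 ≈ -48310.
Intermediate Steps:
z = -24486 (z = -3 - 24483 = -24486)
60187/(z/11379 + 38822/42850) = 60187/(-24486/11379 + 38822/42850) = 60187/(-24486*1/11379 + 38822*(1/42850)) = 60187/(-8162/3793 + 19411/21425) = 60187/(-101244927/81265025) = 60187*(-81265025/101244927) = -4891098059675/101244927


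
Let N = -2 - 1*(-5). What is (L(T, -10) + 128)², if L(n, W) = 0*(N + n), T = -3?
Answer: 16384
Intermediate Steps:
N = 3 (N = -2 + 5 = 3)
L(n, W) = 0 (L(n, W) = 0*(3 + n) = 0)
(L(T, -10) + 128)² = (0 + 128)² = 128² = 16384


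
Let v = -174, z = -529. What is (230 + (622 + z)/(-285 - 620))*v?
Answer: -36201918/905 ≈ -40002.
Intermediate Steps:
(230 + (622 + z)/(-285 - 620))*v = (230 + (622 - 529)/(-285 - 620))*(-174) = (230 + 93/(-905))*(-174) = (230 + 93*(-1/905))*(-174) = (230 - 93/905)*(-174) = (208057/905)*(-174) = -36201918/905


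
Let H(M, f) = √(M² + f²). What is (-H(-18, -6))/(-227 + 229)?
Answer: -3*√10 ≈ -9.4868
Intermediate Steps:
(-H(-18, -6))/(-227 + 229) = (-√((-18)² + (-6)²))/(-227 + 229) = -√(324 + 36)/2 = -√360*(½) = -6*√10*(½) = -3*√10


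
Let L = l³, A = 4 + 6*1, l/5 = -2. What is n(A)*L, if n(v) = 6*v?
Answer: -60000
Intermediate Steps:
l = -10 (l = 5*(-2) = -10)
A = 10 (A = 4 + 6 = 10)
L = -1000 (L = (-10)³ = -1000)
n(A)*L = (6*10)*(-1000) = 60*(-1000) = -60000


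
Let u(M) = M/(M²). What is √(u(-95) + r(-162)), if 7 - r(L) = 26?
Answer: I*√171570/95 ≈ 4.3601*I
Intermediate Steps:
r(L) = -19 (r(L) = 7 - 1*26 = 7 - 26 = -19)
u(M) = 1/M (u(M) = M/M² = 1/M)
√(u(-95) + r(-162)) = √(1/(-95) - 19) = √(-1/95 - 19) = √(-1806/95) = I*√171570/95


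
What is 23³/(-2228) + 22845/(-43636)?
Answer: -36363617/6076313 ≈ -5.9845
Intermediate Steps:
23³/(-2228) + 22845/(-43636) = 12167*(-1/2228) + 22845*(-1/43636) = -12167/2228 - 22845/43636 = -36363617/6076313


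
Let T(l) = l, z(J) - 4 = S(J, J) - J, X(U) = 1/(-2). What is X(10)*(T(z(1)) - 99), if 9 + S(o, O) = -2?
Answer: 107/2 ≈ 53.500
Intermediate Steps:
S(o, O) = -11 (S(o, O) = -9 - 2 = -11)
X(U) = -½ (X(U) = 1*(-½) = -½)
z(J) = -7 - J (z(J) = 4 + (-11 - J) = -7 - J)
X(10)*(T(z(1)) - 99) = -((-7 - 1*1) - 99)/2 = -((-7 - 1) - 99)/2 = -(-8 - 99)/2 = -½*(-107) = 107/2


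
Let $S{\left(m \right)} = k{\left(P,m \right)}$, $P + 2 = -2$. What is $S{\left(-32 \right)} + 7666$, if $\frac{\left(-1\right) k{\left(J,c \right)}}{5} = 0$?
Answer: $7666$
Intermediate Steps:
$P = -4$ ($P = -2 - 2 = -4$)
$k{\left(J,c \right)} = 0$ ($k{\left(J,c \right)} = \left(-5\right) 0 = 0$)
$S{\left(m \right)} = 0$
$S{\left(-32 \right)} + 7666 = 0 + 7666 = 7666$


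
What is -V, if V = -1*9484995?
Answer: 9484995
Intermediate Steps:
V = -9484995
-V = -1*(-9484995) = 9484995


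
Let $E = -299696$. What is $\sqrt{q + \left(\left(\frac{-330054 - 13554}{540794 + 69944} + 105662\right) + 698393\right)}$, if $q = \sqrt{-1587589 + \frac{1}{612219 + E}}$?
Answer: $\frac{\sqrt{7323173372853366591886212691 + 29142840430514203 i \sqrt{155060810712647058}}}{95434835987} \approx 896.69 + 0.70258 i$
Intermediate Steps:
$q = \frac{i \sqrt{155060810712647058}}{312523}$ ($q = \sqrt{-1587589 + \frac{1}{612219 - 299696}} = \sqrt{-1587589 + \frac{1}{312523}} = \sqrt{- \frac{496158077046}{312523}} = \frac{i \sqrt{155060810712647058}}{312523} \approx 1260.0 i$)
$\sqrt{q + \left(\left(\frac{-330054 - 13554}{540794 + 69944} + 105662\right) + 698393\right)} = \sqrt{\frac{i \sqrt{155060810712647058}}{312523} + \left(\left(\frac{-330054 - 13554}{540794 + 69944} + 105662\right) + 698393\right)} = \sqrt{\frac{i \sqrt{155060810712647058}}{312523} + \left(\left(- \frac{343608}{610738} + 105662\right) + 698393\right)} = \sqrt{\frac{i \sqrt{155060810712647058}}{312523} + \left(\left(\left(-343608\right) \frac{1}{610738} + 105662\right) + 698393\right)} = \sqrt{\frac{i \sqrt{155060810712647058}}{312523} + \left(\left(- \frac{171804}{305369} + 105662\right) + 698393\right)} = \sqrt{\frac{i \sqrt{155060810712647058}}{312523} + \left(\frac{32265727474}{305369} + 698393\right)} = \sqrt{\frac{i \sqrt{155060810712647058}}{312523} + \frac{245533299491}{305369}} = \sqrt{\frac{245533299491}{305369} + \frac{i \sqrt{155060810712647058}}{312523}}$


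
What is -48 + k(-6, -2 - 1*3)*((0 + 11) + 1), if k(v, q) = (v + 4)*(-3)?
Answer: 24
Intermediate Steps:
k(v, q) = -12 - 3*v (k(v, q) = (4 + v)*(-3) = -12 - 3*v)
-48 + k(-6, -2 - 1*3)*((0 + 11) + 1) = -48 + (-12 - 3*(-6))*((0 + 11) + 1) = -48 + (-12 + 18)*(11 + 1) = -48 + 6*12 = -48 + 72 = 24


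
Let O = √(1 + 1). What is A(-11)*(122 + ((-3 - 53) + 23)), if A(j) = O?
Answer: 89*√2 ≈ 125.86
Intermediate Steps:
O = √2 ≈ 1.4142
A(j) = √2
A(-11)*(122 + ((-3 - 53) + 23)) = √2*(122 + ((-3 - 53) + 23)) = √2*(122 + (-56 + 23)) = √2*(122 - 33) = √2*89 = 89*√2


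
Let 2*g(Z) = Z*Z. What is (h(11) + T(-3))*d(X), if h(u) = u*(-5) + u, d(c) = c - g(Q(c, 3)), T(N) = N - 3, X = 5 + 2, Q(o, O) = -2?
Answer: -250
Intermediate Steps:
X = 7
g(Z) = Z²/2 (g(Z) = (Z*Z)/2 = Z²/2)
T(N) = -3 + N
d(c) = -2 + c (d(c) = c - (-2)²/2 = c - 4/2 = c - 1*2 = c - 2 = -2 + c)
h(u) = -4*u (h(u) = -5*u + u = -4*u)
(h(11) + T(-3))*d(X) = (-4*11 + (-3 - 3))*(-2 + 7) = (-44 - 6)*5 = -50*5 = -250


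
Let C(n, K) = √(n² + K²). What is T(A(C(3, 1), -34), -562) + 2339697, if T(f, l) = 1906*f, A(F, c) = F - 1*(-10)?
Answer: 2358757 + 1906*√10 ≈ 2.3648e+6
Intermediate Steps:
C(n, K) = √(K² + n²)
A(F, c) = 10 + F (A(F, c) = F + 10 = 10 + F)
T(A(C(3, 1), -34), -562) + 2339697 = 1906*(10 + √(1² + 3²)) + 2339697 = 1906*(10 + √(1 + 9)) + 2339697 = 1906*(10 + √10) + 2339697 = (19060 + 1906*√10) + 2339697 = 2358757 + 1906*√10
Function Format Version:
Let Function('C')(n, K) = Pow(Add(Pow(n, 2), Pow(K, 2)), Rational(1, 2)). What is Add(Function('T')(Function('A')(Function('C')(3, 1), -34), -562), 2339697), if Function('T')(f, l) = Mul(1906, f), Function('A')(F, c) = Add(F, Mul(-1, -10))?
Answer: Add(2358757, Mul(1906, Pow(10, Rational(1, 2)))) ≈ 2.3648e+6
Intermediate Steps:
Function('C')(n, K) = Pow(Add(Pow(K, 2), Pow(n, 2)), Rational(1, 2))
Function('A')(F, c) = Add(10, F) (Function('A')(F, c) = Add(F, 10) = Add(10, F))
Add(Function('T')(Function('A')(Function('C')(3, 1), -34), -562), 2339697) = Add(Mul(1906, Add(10, Pow(Add(Pow(1, 2), Pow(3, 2)), Rational(1, 2)))), 2339697) = Add(Mul(1906, Add(10, Pow(Add(1, 9), Rational(1, 2)))), 2339697) = Add(Mul(1906, Add(10, Pow(10, Rational(1, 2)))), 2339697) = Add(Add(19060, Mul(1906, Pow(10, Rational(1, 2)))), 2339697) = Add(2358757, Mul(1906, Pow(10, Rational(1, 2))))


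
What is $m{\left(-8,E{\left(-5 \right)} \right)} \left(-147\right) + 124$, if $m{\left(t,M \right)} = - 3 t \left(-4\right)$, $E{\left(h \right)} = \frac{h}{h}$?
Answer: $14236$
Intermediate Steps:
$E{\left(h \right)} = 1$
$m{\left(t,M \right)} = 12 t$
$m{\left(-8,E{\left(-5 \right)} \right)} \left(-147\right) + 124 = 12 \left(-8\right) \left(-147\right) + 124 = \left(-96\right) \left(-147\right) + 124 = 14112 + 124 = 14236$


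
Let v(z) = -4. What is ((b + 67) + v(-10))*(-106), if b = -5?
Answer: -6148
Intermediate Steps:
((b + 67) + v(-10))*(-106) = ((-5 + 67) - 4)*(-106) = (62 - 4)*(-106) = 58*(-106) = -6148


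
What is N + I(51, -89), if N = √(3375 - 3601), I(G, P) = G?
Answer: 51 + I*√226 ≈ 51.0 + 15.033*I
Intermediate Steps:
N = I*√226 (N = √(-226) = I*√226 ≈ 15.033*I)
N + I(51, -89) = I*√226 + 51 = 51 + I*√226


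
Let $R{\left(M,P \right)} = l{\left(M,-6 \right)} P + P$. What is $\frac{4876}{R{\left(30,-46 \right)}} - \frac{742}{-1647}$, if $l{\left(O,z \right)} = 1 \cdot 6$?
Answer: $- \frac{169388}{11529} \approx -14.692$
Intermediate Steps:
$l{\left(O,z \right)} = 6$
$R{\left(M,P \right)} = 7 P$ ($R{\left(M,P \right)} = 6 P + P = 7 P$)
$\frac{4876}{R{\left(30,-46 \right)}} - \frac{742}{-1647} = \frac{4876}{7 \left(-46\right)} - \frac{742}{-1647} = \frac{4876}{-322} - - \frac{742}{1647} = 4876 \left(- \frac{1}{322}\right) + \frac{742}{1647} = - \frac{106}{7} + \frac{742}{1647} = - \frac{169388}{11529}$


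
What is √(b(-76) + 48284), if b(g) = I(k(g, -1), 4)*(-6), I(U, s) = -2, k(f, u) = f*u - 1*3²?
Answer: 2*√12074 ≈ 219.76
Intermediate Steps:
k(f, u) = -9 + f*u (k(f, u) = f*u - 1*9 = f*u - 9 = -9 + f*u)
b(g) = 12 (b(g) = -2*(-6) = 12)
√(b(-76) + 48284) = √(12 + 48284) = √48296 = 2*√12074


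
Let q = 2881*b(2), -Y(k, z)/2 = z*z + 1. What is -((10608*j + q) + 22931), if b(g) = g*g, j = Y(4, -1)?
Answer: 7977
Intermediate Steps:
Y(k, z) = -2 - 2*z**2 (Y(k, z) = -2*(z*z + 1) = -2*(z**2 + 1) = -2*(1 + z**2) = -2 - 2*z**2)
j = -4 (j = -2 - 2*(-1)**2 = -2 - 2*1 = -2 - 2 = -4)
b(g) = g**2
q = 11524 (q = 2881*2**2 = 2881*4 = 11524)
-((10608*j + q) + 22931) = -((10608*(-4) + 11524) + 22931) = -((-42432 + 11524) + 22931) = -(-30908 + 22931) = -1*(-7977) = 7977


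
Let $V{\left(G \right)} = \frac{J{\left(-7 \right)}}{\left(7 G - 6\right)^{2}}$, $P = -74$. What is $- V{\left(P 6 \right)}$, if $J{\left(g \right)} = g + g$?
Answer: $\frac{7}{4848498} \approx 1.4437 \cdot 10^{-6}$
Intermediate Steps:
$J{\left(g \right)} = 2 g$
$V{\left(G \right)} = - \frac{14}{\left(-6 + 7 G\right)^{2}}$ ($V{\left(G \right)} = \frac{2 \left(-7\right)}{\left(7 G - 6\right)^{2}} = - \frac{14}{\left(-6 + 7 G\right)^{2}}$)
$- V{\left(P 6 \right)} = - \frac{-14}{\left(-6 + 7 \left(\left(-74\right) 6\right)\right)^{2}} = - \frac{-14}{\left(-6 + 7 \left(-444\right)\right)^{2}} = - \frac{-14}{\left(-6 - 3108\right)^{2}} = - \frac{-14}{9696996} = \left(-1\right) \left(- \frac{7}{4848498}\right) = \frac{7}{4848498}$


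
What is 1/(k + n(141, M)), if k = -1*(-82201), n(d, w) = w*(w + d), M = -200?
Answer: 1/94001 ≈ 1.0638e-5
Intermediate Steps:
n(d, w) = w*(d + w)
k = 82201
1/(k + n(141, M)) = 1/(82201 - 200*(141 - 200)) = 1/(82201 - 200*(-59)) = 1/(82201 + 11800) = 1/94001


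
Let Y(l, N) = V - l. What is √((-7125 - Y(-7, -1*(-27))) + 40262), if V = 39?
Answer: √33091 ≈ 181.91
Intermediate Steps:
Y(l, N) = 39 - l
√((-7125 - Y(-7, -1*(-27))) + 40262) = √((-7125 - (39 - 1*(-7))) + 40262) = √((-7125 - (39 + 7)) + 40262) = √((-7125 - 1*46) + 40262) = √((-7125 - 46) + 40262) = √(-7171 + 40262) = √33091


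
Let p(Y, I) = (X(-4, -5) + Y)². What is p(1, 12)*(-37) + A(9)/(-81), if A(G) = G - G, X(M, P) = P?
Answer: -592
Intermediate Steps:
p(Y, I) = (-5 + Y)²
A(G) = 0
p(1, 12)*(-37) + A(9)/(-81) = (-5 + 1)²*(-37) + 0/(-81) = (-4)²*(-37) + 0*(-1/81) = 16*(-37) + 0 = -592 + 0 = -592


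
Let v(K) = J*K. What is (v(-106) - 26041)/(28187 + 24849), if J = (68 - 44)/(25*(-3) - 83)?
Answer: -2055967/4189844 ≈ -0.49070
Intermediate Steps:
J = -12/79 (J = 24/(-75 - 83) = 24/(-158) = 24*(-1/158) = -12/79 ≈ -0.15190)
v(K) = -12*K/79
(v(-106) - 26041)/(28187 + 24849) = (-12/79*(-106) - 26041)/(28187 + 24849) = (1272/79 - 26041)/53036 = -2055967/79*1/53036 = -2055967/4189844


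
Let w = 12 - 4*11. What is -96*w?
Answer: 3072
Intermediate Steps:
w = -32 (w = 12 - 44 = -32)
-96*w = -96*(-32) = 3072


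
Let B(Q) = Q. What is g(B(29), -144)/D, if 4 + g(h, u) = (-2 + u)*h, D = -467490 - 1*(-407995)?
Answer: 26/365 ≈ 0.071233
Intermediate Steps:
D = -59495 (D = -467490 + 407995 = -59495)
g(h, u) = -4 + h*(-2 + u) (g(h, u) = -4 + (-2 + u)*h = -4 + h*(-2 + u))
g(B(29), -144)/D = (-4 - 2*29 + 29*(-144))/(-59495) = (-4 - 58 - 4176)*(-1/59495) = -4238*(-1/59495) = 26/365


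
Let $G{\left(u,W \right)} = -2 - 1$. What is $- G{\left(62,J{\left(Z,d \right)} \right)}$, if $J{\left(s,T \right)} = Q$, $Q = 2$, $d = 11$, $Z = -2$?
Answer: $3$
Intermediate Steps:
$J{\left(s,T \right)} = 2$
$G{\left(u,W \right)} = -3$ ($G{\left(u,W \right)} = -2 - 1 = -3$)
$- G{\left(62,J{\left(Z,d \right)} \right)} = \left(-1\right) \left(-3\right) = 3$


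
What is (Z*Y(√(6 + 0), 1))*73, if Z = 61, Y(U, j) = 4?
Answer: 17812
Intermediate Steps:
(Z*Y(√(6 + 0), 1))*73 = (61*4)*73 = 244*73 = 17812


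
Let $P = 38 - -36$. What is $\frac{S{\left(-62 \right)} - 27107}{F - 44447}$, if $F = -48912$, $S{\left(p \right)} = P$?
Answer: $\frac{27033}{93359} \approx 0.28956$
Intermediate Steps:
$P = 74$ ($P = 38 + 36 = 74$)
$S{\left(p \right)} = 74$
$\frac{S{\left(-62 \right)} - 27107}{F - 44447} = \frac{74 - 27107}{-48912 - 44447} = - \frac{27033}{-93359} = \left(-27033\right) \left(- \frac{1}{93359}\right) = \frac{27033}{93359}$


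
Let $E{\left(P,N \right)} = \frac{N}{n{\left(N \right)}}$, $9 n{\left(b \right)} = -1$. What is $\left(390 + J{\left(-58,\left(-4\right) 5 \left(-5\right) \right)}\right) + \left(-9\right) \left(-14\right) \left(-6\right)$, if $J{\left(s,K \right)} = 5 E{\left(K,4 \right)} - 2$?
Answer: $-548$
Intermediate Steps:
$n{\left(b \right)} = - \frac{1}{9}$ ($n{\left(b \right)} = \frac{1}{9} \left(-1\right) = - \frac{1}{9}$)
$E{\left(P,N \right)} = - 9 N$ ($E{\left(P,N \right)} = \frac{N}{- \frac{1}{9}} = N \left(-9\right) = - 9 N$)
$J{\left(s,K \right)} = -182$ ($J{\left(s,K \right)} = 5 \left(\left(-9\right) 4\right) - 2 = 5 \left(-36\right) - 2 = -180 - 2 = -182$)
$\left(390 + J{\left(-58,\left(-4\right) 5 \left(-5\right) \right)}\right) + \left(-9\right) \left(-14\right) \left(-6\right) = \left(390 - 182\right) + \left(-9\right) \left(-14\right) \left(-6\right) = 208 + 126 \left(-6\right) = 208 - 756 = -548$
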